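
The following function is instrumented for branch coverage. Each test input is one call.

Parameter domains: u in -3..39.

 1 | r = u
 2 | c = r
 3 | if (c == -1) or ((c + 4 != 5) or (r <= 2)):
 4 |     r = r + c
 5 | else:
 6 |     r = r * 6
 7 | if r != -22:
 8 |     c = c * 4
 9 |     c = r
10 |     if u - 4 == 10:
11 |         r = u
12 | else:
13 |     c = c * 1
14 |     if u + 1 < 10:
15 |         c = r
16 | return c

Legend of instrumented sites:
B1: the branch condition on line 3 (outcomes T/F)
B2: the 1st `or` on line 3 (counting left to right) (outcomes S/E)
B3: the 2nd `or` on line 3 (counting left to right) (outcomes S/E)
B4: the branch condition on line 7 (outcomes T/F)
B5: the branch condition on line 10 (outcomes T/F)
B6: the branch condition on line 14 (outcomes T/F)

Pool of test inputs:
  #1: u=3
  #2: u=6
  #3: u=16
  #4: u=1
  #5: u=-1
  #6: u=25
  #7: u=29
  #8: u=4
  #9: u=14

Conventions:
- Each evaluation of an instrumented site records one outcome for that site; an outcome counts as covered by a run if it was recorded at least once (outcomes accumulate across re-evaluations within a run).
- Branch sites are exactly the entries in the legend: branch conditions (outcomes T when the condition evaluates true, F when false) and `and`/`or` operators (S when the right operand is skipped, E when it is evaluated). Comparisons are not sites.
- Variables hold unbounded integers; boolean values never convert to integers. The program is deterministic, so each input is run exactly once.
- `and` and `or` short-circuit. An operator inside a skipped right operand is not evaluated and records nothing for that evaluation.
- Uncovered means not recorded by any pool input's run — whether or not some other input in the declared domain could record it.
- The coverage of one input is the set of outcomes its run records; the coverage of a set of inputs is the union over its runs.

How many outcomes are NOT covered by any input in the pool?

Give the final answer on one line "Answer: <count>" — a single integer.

#1 (u=3) -> B2->E, B3->S, B1->T, B4->T, B5->F; covered: B1=T, B2=E, B3=S, B4=T, B5=F
#2 (u=6) -> B2->E, B3->S, B1->T, B4->T, B5->F; covered: B1=T, B2=E, B3=S, B4=T, B5=F
#3 (u=16) -> B2->E, B3->S, B1->T, B4->T, B5->F; covered: B1=T, B2=E, B3=S, B4=T, B5=F
#4 (u=1) -> B2->E, B3->E, B1->T, B4->T, B5->F; covered: B1=T, B2=E, B3=E, B4=T, B5=F
#5 (u=-1) -> B2->S, B1->T, B4->T, B5->F; covered: B1=T, B2=S, B4=T, B5=F
#6 (u=25) -> B2->E, B3->S, B1->T, B4->T, B5->F; covered: B1=T, B2=E, B3=S, B4=T, B5=F
#7 (u=29) -> B2->E, B3->S, B1->T, B4->T, B5->F; covered: B1=T, B2=E, B3=S, B4=T, B5=F
#8 (u=4) -> B2->E, B3->S, B1->T, B4->T, B5->F; covered: B1=T, B2=E, B3=S, B4=T, B5=F
#9 (u=14) -> B2->E, B3->S, B1->T, B4->T, B5->T; covered: B1=T, B2=E, B3=S, B4=T, B5=T
union over the pool: B1=T, B2=S, B2=E, B3=S, B3=E, B4=T, B5=T, B5=F
uncovered (4 of 12): B1=F, B4=F, B6=T, B6=F

Answer: 4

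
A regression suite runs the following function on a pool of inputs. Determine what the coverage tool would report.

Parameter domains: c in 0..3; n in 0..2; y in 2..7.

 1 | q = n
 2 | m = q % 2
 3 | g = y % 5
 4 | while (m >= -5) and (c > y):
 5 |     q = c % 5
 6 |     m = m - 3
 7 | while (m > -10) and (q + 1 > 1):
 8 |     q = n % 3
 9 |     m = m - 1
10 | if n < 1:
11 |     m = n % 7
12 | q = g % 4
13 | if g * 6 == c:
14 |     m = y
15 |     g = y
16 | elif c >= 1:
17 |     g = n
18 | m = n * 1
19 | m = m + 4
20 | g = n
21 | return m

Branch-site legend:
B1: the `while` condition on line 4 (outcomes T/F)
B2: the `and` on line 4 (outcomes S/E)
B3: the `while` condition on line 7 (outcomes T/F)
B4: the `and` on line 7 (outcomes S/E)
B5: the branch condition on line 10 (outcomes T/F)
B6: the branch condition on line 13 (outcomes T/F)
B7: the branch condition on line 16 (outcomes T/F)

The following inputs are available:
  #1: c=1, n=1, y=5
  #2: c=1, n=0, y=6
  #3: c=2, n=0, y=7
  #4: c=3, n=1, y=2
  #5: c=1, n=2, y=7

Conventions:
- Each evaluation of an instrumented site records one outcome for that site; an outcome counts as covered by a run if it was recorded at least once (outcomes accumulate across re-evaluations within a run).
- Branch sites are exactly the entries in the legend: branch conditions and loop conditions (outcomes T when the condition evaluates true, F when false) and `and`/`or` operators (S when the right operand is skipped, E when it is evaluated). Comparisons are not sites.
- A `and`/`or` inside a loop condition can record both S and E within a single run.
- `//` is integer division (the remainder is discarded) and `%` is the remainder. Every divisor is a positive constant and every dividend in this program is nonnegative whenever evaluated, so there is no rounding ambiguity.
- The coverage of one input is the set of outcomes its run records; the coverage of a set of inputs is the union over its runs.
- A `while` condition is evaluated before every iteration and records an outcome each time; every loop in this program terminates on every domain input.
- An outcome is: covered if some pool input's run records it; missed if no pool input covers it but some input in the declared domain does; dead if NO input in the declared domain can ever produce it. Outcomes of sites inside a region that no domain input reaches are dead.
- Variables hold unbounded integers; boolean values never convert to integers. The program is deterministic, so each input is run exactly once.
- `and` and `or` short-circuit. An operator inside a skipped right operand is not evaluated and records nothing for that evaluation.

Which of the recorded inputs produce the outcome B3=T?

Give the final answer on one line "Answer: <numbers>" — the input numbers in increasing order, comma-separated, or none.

input #1 (c=1, n=1, y=5): hits B3=T
input #2 (c=1, n=0, y=6): never hits B3=T
input #3 (c=2, n=0, y=7): never hits B3=T
input #4 (c=3, n=1, y=2): hits B3=T
input #5 (c=1, n=2, y=7): hits B3=T

Answer: 1, 4, 5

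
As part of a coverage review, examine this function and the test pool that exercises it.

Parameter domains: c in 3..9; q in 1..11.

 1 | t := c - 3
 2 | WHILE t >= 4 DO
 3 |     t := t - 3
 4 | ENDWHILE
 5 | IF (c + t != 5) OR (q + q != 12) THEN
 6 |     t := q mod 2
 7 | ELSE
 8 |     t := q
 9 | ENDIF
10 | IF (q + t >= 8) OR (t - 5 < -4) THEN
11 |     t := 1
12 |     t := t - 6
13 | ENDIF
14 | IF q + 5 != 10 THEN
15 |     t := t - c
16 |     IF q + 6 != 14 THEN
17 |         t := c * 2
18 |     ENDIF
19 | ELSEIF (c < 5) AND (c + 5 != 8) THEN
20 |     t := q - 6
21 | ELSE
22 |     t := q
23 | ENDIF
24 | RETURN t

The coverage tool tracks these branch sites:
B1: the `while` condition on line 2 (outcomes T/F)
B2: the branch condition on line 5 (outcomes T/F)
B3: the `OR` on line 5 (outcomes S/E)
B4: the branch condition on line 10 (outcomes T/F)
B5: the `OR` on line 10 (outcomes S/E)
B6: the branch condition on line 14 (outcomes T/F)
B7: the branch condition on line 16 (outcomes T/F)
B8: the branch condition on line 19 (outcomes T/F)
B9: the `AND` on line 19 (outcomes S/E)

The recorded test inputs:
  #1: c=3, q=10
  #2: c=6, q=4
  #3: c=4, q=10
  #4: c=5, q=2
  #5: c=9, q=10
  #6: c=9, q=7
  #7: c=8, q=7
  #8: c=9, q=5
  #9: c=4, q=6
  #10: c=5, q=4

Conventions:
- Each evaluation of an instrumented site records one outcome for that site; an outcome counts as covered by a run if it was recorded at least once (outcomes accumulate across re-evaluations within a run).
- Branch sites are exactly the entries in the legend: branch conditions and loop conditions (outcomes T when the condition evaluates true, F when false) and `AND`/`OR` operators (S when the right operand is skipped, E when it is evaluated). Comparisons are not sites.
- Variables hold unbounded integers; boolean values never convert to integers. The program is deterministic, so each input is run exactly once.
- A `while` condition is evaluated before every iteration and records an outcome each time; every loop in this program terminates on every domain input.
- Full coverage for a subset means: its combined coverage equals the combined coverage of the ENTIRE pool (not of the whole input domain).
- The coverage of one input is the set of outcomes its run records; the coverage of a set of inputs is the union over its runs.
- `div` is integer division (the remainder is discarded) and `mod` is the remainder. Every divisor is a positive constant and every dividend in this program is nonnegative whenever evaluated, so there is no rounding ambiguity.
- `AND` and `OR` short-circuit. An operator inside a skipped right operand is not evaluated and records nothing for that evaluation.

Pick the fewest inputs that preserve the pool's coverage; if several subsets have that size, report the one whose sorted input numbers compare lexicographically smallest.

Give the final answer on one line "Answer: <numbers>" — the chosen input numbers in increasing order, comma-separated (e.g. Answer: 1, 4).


#1 (c=3, q=10) -> covered: B1=F, B2=T, B3=S, B4=T, B5=S, B6=T, B7=T
#2 (c=6, q=4) -> covered: B1=F, B2=T, B3=S, B4=T, B5=E, B6=T, B7=T
#3 (c=4, q=10) -> covered: B1=F, B2=T, B3=E, B4=T, B5=S, B6=T, B7=T
#4 (c=5, q=2) -> covered: B1=F, B2=T, B3=S, B4=T, B5=E, B6=T, B7=T
#5 (c=9, q=10) -> covered: B1=T, B1=F, B2=T, B3=S, B4=T, B5=S, B6=T, B7=T
#6 (c=9, q=7) -> covered: B1=T, B1=F, B2=T, B3=S, B4=T, B5=S, B6=T, B7=T
#7 (c=8, q=7) -> covered: B1=T, B1=F, B2=T, B3=S, B4=T, B5=S, B6=T, B7=T
#8 (c=9, q=5) -> covered: B1=T, B1=F, B2=T, B3=S, B4=F, B5=E, B6=F, B8=F, B9=S
#9 (c=4, q=6) -> covered: B1=F, B2=F, B3=E, B4=T, B5=S, B6=T, B7=T
#10 (c=5, q=4) -> covered: B1=F, B2=T, B3=S, B4=T, B5=E, B6=T, B7=T
pool-wide coverage (15 outcomes): B1=T, B1=F, B2=T, B2=F, B3=S, B3=E, B4=T, B4=F, B5=S, B5=E, B6=T, B6=F, B7=T, B8=F, B9=S
no size-1 subset reaches all 15 outcomes (best union: 9/15)
at size 2, {8, 9} reaches all 15 outcomes; every lexicographically earlier size-2 subset fails
Answer: 8, 9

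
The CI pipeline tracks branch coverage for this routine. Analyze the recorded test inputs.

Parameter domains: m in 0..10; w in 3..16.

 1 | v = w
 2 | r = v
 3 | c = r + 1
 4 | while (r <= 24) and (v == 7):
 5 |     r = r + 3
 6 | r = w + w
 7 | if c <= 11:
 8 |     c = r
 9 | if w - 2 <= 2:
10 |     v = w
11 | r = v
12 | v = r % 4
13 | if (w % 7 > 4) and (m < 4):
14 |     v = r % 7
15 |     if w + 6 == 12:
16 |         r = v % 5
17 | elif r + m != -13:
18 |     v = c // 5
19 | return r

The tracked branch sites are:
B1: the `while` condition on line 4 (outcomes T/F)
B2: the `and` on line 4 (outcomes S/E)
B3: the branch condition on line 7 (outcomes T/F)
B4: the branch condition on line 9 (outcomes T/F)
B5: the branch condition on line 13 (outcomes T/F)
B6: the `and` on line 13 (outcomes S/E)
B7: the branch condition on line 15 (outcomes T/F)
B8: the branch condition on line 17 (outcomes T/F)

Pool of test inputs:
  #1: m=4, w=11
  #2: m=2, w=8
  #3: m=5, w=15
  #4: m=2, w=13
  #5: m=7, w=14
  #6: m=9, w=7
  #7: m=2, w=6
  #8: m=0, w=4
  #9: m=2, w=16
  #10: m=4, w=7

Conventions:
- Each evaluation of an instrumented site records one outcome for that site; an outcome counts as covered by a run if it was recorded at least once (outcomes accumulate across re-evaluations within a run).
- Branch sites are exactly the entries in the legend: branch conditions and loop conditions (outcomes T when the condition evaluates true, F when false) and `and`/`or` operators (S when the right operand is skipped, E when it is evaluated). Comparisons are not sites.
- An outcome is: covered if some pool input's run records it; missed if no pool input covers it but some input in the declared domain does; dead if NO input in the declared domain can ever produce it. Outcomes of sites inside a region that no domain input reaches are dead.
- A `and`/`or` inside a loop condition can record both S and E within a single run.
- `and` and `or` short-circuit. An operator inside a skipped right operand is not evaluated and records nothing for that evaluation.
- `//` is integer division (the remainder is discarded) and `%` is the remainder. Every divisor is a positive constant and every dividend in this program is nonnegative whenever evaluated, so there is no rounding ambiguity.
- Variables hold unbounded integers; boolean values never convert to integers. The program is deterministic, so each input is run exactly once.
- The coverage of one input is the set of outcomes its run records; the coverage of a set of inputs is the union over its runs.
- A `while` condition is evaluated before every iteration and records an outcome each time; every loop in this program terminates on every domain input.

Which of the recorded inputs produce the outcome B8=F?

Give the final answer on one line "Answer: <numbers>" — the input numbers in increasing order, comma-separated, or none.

input #1 (m=4, w=11): does not produce B8=F
input #2 (m=2, w=8): does not produce B8=F
input #3 (m=5, w=15): does not produce B8=F
input #4 (m=2, w=13): does not produce B8=F
input #5 (m=7, w=14): does not produce B8=F
input #6 (m=9, w=7): does not produce B8=F
input #7 (m=2, w=6): does not produce B8=F
input #8 (m=0, w=4): does not produce B8=F
input #9 (m=2, w=16): does not produce B8=F
input #10 (m=4, w=7): does not produce B8=F

Answer: none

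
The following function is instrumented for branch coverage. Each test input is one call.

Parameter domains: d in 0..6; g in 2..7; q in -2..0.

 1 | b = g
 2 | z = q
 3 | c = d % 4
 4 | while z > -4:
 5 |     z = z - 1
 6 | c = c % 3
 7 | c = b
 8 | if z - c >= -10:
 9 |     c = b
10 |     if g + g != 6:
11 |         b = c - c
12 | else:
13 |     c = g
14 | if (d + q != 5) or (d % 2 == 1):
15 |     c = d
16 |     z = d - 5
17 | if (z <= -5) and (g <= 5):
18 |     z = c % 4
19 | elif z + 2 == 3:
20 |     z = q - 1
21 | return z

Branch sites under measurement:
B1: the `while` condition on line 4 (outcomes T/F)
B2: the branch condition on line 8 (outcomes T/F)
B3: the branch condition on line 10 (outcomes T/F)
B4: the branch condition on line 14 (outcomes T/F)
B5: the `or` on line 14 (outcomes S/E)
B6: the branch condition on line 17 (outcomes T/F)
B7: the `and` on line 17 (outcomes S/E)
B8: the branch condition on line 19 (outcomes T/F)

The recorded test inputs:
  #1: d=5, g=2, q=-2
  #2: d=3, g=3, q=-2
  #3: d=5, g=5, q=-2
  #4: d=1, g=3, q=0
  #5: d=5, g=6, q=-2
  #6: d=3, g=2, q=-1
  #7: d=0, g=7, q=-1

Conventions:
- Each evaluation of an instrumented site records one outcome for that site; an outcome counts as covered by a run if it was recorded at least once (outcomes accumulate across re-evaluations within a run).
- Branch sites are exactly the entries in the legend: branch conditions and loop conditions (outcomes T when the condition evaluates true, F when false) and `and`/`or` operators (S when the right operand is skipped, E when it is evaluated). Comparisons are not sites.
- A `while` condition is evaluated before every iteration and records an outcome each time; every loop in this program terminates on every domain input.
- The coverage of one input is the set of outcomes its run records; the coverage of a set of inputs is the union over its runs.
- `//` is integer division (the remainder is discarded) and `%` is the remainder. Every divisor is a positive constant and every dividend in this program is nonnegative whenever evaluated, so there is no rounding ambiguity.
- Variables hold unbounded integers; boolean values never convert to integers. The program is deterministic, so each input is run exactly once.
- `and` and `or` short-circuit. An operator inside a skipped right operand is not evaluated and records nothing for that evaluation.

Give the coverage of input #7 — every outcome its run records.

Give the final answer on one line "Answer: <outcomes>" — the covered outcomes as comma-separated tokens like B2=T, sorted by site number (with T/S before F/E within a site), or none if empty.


Event log for input #7 (d=0, g=7, q=-1):
  B1->T, B1->T, B1->T, B1->F, B2->F, B5->S, B4->T, B7->E, B6->F, B8->F
distinct outcomes covered: B1=T, B1=F, B2=F, B4=T, B5=S, B6=F, B7=E, B8=F
Answer: B1=T, B1=F, B2=F, B4=T, B5=S, B6=F, B7=E, B8=F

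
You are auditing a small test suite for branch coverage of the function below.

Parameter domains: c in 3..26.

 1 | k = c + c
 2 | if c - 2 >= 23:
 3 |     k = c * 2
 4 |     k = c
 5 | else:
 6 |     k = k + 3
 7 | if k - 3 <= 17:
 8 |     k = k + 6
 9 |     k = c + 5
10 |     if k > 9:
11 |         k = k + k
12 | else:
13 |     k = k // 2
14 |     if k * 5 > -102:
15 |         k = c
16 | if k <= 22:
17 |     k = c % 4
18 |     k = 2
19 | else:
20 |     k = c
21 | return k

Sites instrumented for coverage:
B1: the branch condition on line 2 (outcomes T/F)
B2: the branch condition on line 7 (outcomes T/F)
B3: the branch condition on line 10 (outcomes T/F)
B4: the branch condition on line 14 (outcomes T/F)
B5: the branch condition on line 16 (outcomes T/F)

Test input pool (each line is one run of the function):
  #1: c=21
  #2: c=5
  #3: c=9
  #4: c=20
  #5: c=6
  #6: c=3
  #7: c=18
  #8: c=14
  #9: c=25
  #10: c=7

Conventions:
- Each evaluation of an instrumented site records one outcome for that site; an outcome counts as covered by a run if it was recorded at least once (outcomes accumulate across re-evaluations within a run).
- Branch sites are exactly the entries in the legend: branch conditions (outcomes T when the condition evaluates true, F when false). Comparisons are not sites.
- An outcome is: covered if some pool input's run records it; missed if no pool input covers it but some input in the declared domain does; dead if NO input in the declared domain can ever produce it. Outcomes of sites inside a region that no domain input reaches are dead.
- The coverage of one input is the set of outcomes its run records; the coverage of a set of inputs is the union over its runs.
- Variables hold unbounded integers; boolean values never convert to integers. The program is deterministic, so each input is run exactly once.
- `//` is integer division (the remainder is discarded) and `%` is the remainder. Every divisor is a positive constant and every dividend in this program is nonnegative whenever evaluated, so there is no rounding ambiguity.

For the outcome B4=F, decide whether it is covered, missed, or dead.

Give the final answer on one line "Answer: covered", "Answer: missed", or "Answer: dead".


no pool input records B4=F
checking all 24 inputs in the declared domain: B4=F is never recorded -> dead
Answer: dead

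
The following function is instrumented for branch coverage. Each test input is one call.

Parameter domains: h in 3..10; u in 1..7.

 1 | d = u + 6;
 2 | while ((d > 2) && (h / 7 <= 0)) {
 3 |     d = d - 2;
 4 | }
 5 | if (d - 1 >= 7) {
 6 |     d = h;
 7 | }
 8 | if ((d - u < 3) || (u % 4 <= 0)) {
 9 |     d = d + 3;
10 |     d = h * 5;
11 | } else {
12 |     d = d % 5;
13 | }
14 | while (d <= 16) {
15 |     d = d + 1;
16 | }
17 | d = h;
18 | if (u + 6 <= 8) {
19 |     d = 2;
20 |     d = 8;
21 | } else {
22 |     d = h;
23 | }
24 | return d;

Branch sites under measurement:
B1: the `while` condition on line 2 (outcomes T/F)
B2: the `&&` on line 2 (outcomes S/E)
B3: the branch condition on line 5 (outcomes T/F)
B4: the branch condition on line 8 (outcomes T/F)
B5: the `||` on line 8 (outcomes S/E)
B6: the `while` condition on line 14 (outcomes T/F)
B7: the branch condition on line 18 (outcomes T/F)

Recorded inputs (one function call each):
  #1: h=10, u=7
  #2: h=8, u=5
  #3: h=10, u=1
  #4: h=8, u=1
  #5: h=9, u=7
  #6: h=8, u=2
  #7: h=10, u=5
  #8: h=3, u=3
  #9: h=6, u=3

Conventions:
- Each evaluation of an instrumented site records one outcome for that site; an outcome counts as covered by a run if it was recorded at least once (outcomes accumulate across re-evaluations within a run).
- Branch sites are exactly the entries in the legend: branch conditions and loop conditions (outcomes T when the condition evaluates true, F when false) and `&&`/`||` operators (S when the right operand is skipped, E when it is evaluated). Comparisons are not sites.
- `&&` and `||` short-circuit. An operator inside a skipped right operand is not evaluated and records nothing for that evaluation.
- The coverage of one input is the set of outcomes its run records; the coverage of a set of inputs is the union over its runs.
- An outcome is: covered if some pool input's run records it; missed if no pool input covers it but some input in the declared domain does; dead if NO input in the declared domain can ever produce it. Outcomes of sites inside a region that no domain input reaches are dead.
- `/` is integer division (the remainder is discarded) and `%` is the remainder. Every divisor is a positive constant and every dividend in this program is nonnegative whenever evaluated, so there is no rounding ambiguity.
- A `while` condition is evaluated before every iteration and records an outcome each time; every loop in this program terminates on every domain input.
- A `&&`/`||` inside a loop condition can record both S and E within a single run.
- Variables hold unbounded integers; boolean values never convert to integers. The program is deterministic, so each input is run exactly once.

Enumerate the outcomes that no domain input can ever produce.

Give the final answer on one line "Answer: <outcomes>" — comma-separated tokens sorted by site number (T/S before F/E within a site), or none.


checking every outcome against all 56 domain inputs:
  reachable outcomes have witnesses, e.g. B1=T (e.g. h=3, u=1), B1=F (e.g. h=3, u=1), B2=S (e.g. h=3, u=1), B2=E (e.g. h=3, u=1)
Answer: none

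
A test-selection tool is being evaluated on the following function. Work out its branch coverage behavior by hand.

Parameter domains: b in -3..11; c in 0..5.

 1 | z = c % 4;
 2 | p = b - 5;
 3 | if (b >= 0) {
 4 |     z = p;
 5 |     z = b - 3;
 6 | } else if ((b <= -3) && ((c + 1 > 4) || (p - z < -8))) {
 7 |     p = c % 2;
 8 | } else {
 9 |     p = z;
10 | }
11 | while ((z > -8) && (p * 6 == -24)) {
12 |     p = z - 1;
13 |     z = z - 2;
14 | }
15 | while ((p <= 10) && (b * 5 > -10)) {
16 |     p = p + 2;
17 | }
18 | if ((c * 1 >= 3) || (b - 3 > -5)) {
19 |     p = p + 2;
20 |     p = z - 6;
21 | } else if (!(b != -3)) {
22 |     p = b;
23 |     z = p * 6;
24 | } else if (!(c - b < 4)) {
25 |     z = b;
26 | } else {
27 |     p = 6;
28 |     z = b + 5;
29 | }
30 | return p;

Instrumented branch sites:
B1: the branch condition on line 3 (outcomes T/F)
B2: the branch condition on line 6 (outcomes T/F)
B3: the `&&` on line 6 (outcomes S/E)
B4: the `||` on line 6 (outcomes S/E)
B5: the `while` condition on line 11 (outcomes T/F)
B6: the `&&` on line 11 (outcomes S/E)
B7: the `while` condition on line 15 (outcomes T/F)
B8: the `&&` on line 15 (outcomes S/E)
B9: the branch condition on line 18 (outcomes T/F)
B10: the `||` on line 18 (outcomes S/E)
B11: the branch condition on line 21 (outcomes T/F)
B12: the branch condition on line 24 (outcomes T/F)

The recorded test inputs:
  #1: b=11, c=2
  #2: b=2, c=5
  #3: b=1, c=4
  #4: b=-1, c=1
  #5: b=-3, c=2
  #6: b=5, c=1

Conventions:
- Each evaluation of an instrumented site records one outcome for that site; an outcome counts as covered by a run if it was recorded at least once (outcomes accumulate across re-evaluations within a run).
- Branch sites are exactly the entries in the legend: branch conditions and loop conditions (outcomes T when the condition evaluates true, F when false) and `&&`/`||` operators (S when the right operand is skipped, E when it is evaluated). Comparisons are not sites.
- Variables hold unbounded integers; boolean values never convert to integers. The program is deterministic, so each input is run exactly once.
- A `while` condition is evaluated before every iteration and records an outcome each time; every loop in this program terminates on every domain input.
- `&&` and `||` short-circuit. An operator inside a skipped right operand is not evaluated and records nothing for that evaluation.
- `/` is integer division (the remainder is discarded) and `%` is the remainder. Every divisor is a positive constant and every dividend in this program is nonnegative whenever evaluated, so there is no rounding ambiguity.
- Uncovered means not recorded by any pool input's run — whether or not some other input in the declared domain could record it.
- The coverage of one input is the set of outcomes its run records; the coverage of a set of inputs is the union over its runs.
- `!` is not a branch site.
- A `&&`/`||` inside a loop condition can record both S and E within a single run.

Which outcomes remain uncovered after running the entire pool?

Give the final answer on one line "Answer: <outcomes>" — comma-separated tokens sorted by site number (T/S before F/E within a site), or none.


#1 (b=11, c=2) -> B1->T, B6->E, B5->F, B8->E, B7->T, B8->E, B7->T, B8->E, B7->T, B8->S, B7->F, B10->E, B9->T; covered: B1=T, B5=F, B6=E, B7=T, B7=F, B8=S, B8=E, B9=T, B10=E
#2 (b=2, c=5) -> B1->T, B6->E, B5->F, B8->E, B7->T, B8->E, B7->T, B8->E, B7->T, B8->E, B7->T, B8->E, B7->T, B8->E, ...; covered: B1=T, B5=F, B6=E, B7=T, B7=F, B8=S, B8=E, B9=T, B10=S
#3 (b=1, c=4) -> B1->T, B6->E, B5->T, B6->E, B5->F, B8->E, B7->T, B8->E, B7->T, B8->E, B7->T, B8->E, B7->T, B8->E, ...; covered: B1=T, B5=T, B5=F, B6=E, B7=T, B7=F, B8=S, B8=E, B9=T, B10=S
#4 (b=-1, c=1) -> B1->F, B3->S, B2->F, B6->E, B5->F, B8->E, B7->T, B8->E, B7->T, B8->E, B7->T, B8->E, B7->T, B8->E, ...; covered: B1=F, B2=F, B3=S, B5=F, B6=E, B7=T, B7=F, B8=S, B8=E, B9=T, B10=E
#5 (b=-3, c=2) -> B1->F, B3->E, B4->E, B2->T, B6->E, B5->F, B8->E, B7->F, B10->E, B9->F, B11->T; covered: B1=F, B2=T, B3=E, B4=E, B5=F, B6=E, B7=F, B8=E, B9=F, B10=E, B11=T
#6 (b=5, c=1) -> B1->T, B6->E, B5->F, B8->E, B7->T, B8->E, B7->T, B8->E, B7->T, B8->E, B7->T, B8->E, B7->T, B8->E, ...; covered: B1=T, B5=F, B6=E, B7=T, B7=F, B8=S, B8=E, B9=T, B10=E
union over the pool: B1=T, B1=F, B2=T, B2=F, B3=S, B3=E, B4=E, B5=T, B5=F, B6=E, B7=T, B7=F, B8=S, B8=E, B9=T, B9=F, B10=S, B10=E, B11=T
uncovered (5 of 24): B4=S, B6=S, B11=F, B12=T, B12=F
Answer: B4=S, B6=S, B11=F, B12=T, B12=F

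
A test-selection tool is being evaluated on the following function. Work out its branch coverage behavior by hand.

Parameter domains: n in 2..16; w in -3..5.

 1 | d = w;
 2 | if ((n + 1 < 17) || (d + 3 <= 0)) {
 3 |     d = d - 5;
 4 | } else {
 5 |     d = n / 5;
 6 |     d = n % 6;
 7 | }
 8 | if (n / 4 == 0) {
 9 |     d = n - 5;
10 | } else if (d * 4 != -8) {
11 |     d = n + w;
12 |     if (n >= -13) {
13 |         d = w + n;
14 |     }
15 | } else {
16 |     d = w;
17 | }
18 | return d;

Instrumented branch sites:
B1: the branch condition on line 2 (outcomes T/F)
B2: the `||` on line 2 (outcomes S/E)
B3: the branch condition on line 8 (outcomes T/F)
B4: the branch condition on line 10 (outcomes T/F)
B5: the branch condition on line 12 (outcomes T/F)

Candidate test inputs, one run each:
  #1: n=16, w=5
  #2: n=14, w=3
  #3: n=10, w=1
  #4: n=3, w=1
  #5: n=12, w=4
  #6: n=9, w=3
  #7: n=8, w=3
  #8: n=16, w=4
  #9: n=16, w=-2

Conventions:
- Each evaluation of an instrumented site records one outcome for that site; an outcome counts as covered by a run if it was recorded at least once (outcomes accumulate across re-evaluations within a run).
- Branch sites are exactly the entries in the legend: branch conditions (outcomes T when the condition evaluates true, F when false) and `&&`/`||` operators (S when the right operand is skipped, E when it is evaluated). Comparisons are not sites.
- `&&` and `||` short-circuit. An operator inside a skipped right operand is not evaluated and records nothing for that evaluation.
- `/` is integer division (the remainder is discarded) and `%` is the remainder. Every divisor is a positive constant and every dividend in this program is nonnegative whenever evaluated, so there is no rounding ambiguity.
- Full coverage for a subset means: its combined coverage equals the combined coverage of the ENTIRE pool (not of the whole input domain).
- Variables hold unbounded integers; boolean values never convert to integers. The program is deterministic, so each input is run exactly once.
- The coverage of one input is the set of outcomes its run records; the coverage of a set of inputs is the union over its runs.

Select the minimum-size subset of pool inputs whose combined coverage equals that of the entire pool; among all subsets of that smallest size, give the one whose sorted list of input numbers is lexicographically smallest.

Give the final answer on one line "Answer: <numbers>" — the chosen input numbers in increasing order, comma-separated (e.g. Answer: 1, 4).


input #1, n=16, w=5: events B2->E, B1->F, B3->F, B4->T, B5->T; outcomes B1=F, B2=E, B3=F, B4=T, B5=T
input #2, n=14, w=3: events B2->S, B1->T, B3->F, B4->F; outcomes B1=T, B2=S, B3=F, B4=F
input #3, n=10, w=1: events B2->S, B1->T, B3->F, B4->T, B5->T; outcomes B1=T, B2=S, B3=F, B4=T, B5=T
input #4, n=3, w=1: events B2->S, B1->T, B3->T; outcomes B1=T, B2=S, B3=T
input #5, n=12, w=4: events B2->S, B1->T, B3->F, B4->T, B5->T; outcomes B1=T, B2=S, B3=F, B4=T, B5=T
input #6, n=9, w=3: events B2->S, B1->T, B3->F, B4->F; outcomes B1=T, B2=S, B3=F, B4=F
input #7, n=8, w=3: events B2->S, B1->T, B3->F, B4->F; outcomes B1=T, B2=S, B3=F, B4=F
input #8, n=16, w=4: events B2->E, B1->F, B3->F, B4->T, B5->T; outcomes B1=F, B2=E, B3=F, B4=T, B5=T
input #9, n=16, w=-2: events B2->E, B1->F, B3->F, B4->T, B5->T; outcomes B1=F, B2=E, B3=F, B4=T, B5=T
the full pool covers 9 outcomes: B1=T, B1=F, B2=S, B2=E, B3=T, B3=F, B4=T, B4=F, B5=T
no size-1 subset reaches all 9 outcomes (best union: 5/9)
no size-2 subset reaches all 9 outcomes (best union: 8/9)
inputs {1, 2, 4} (size 3) cover everything; no size-3 subset with a lexicographically smaller index list covers all 9
Answer: 1, 2, 4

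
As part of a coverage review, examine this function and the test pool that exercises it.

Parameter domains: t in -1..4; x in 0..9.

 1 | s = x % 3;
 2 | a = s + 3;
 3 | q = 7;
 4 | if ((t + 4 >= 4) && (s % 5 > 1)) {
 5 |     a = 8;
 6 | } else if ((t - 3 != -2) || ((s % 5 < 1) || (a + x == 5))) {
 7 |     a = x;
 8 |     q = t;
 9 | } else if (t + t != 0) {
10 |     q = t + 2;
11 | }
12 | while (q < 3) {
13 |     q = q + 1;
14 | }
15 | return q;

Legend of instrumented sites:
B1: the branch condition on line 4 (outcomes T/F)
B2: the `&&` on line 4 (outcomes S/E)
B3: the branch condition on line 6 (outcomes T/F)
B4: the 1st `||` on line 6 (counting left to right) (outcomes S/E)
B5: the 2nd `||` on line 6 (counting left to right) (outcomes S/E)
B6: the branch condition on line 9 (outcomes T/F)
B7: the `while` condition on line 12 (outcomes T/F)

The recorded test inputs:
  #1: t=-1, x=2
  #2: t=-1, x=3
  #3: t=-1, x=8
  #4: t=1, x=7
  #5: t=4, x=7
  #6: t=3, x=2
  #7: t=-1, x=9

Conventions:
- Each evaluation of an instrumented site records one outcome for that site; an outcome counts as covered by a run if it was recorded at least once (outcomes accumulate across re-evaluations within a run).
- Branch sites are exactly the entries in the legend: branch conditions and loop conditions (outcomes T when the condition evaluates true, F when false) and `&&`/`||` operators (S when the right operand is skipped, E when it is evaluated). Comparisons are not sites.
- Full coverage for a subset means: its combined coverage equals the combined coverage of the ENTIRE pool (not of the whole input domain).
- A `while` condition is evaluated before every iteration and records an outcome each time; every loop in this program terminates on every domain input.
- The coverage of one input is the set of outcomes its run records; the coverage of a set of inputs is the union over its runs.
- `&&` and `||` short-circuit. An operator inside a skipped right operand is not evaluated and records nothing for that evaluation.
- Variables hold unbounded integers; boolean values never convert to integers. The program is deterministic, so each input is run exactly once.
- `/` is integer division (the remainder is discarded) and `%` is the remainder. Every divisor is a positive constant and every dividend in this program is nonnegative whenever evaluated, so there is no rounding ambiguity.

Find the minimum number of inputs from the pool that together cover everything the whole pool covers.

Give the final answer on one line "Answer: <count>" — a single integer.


run #1 (t=-1, x=2) runs B2->S, B1->F, B4->S, B3->T, B7->T, B7->T, B7->T, B7->T, B7->F; records B1=F, B2=S, B3=T, B4=S, B7=T, B7=F
run #2 (t=-1, x=3) runs B2->S, B1->F, B4->S, B3->T, B7->T, B7->T, B7->T, B7->T, B7->F; records B1=F, B2=S, B3=T, B4=S, B7=T, B7=F
run #3 (t=-1, x=8) runs B2->S, B1->F, B4->S, B3->T, B7->T, B7->T, B7->T, B7->T, B7->F; records B1=F, B2=S, B3=T, B4=S, B7=T, B7=F
run #4 (t=1, x=7) runs B2->E, B1->F, B4->E, B5->E, B3->F, B6->T, B7->F; records B1=F, B2=E, B3=F, B4=E, B5=E, B6=T, B7=F
run #5 (t=4, x=7) runs B2->E, B1->F, B4->S, B3->T, B7->F; records B1=F, B2=E, B3=T, B4=S, B7=F
run #6 (t=3, x=2) runs B2->E, B1->T, B7->F; records B1=T, B2=E, B7=F
run #7 (t=-1, x=9) runs B2->S, B1->F, B4->S, B3->T, B7->T, B7->T, B7->T, B7->T, B7->F; records B1=F, B2=S, B3=T, B4=S, B7=T, B7=F
union over all inputs: B1=T, B1=F, B2=S, B2=E, B3=T, B3=F, B4=S, B4=E, B5=E, B6=T, B7=T, B7=F (12 outcomes)
every size-1 subset falls short of the 12 outcomes (best: 7/12)
every size-2 subset falls short of the 12 outcomes (best: 11/12)
size 3: inputs {1, 4, 6} cover all 12 outcomes, and no lexicographically smaller subset of this size does
Answer: 3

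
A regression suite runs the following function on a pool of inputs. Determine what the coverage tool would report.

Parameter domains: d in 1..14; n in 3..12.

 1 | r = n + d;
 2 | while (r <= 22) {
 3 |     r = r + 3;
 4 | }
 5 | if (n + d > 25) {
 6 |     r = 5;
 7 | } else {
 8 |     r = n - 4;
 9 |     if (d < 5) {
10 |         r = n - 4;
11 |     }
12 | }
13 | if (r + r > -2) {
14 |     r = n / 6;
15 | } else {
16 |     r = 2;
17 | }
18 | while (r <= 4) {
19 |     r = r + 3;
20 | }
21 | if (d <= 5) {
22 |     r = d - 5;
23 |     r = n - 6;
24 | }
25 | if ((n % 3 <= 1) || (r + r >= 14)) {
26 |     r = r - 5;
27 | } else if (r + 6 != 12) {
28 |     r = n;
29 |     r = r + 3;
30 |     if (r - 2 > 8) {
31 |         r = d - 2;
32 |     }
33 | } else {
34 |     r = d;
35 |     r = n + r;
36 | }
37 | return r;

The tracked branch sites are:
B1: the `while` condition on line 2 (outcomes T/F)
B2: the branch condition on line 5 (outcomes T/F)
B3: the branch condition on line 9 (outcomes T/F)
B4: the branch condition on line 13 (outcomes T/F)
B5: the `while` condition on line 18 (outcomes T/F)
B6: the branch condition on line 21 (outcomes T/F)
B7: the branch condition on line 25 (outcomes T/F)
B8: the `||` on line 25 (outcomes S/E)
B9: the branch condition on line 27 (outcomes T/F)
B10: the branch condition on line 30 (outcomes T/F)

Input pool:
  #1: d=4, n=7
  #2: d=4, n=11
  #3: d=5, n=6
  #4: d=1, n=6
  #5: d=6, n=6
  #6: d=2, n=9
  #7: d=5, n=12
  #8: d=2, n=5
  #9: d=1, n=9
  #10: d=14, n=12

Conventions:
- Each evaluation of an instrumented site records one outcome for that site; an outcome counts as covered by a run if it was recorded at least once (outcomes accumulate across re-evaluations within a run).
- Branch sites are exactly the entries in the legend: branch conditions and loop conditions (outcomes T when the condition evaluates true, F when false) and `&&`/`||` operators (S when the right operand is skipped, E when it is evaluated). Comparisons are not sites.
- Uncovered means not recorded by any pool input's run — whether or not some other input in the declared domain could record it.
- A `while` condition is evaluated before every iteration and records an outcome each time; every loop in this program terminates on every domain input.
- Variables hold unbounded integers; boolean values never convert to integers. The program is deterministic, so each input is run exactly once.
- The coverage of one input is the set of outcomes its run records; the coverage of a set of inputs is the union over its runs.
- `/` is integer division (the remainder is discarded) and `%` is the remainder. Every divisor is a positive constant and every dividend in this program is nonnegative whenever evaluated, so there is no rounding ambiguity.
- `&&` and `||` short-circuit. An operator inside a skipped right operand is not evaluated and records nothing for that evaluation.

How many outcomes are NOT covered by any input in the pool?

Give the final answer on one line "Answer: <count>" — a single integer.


#1 (d=4, n=7) -> covered: B1=T, B1=F, B2=F, B3=T, B4=T, B5=T, B5=F, B6=T, B7=T, B8=S
#2 (d=4, n=11) -> covered: B1=T, B1=F, B2=F, B3=T, B4=T, B5=T, B5=F, B6=T, B7=F, B8=E, B9=T, B10=T
#3 (d=5, n=6) -> covered: B1=T, B1=F, B2=F, B3=F, B4=T, B5=T, B5=F, B6=T, B7=T, B8=S
#4 (d=1, n=6) -> covered: B1=T, B1=F, B2=F, B3=T, B4=T, B5=T, B5=F, B6=T, B7=T, B8=S
#5 (d=6, n=6) -> covered: B1=T, B1=F, B2=F, B3=F, B4=T, B5=T, B5=F, B6=F, B7=T, B8=S
#6 (d=2, n=9) -> covered: B1=T, B1=F, B2=F, B3=T, B4=T, B5=T, B5=F, B6=T, B7=T, B8=S
#7 (d=5, n=12) -> covered: B1=T, B1=F, B2=F, B3=F, B4=T, B5=T, B5=F, B6=T, B7=T, B8=S
#8 (d=2, n=5) -> covered: B1=T, B1=F, B2=F, B3=T, B4=T, B5=T, B5=F, B6=T, B7=F, B8=E, B9=T, B10=F
#9 (d=1, n=9) -> covered: B1=T, B1=F, B2=F, B3=T, B4=T, B5=T, B5=F, B6=T, B7=T, B8=S
#10 (d=14, n=12) -> covered: B1=F, B2=T, B4=T, B5=T, B5=F, B6=F, B7=T, B8=S
union over the pool: B1=T, B1=F, B2=T, B2=F, B3=T, B3=F, B4=T, B5=T, B5=F, B6=T, B6=F, B7=T, B7=F, B8=S, B8=E, B9=T, B10=T, B10=F
uncovered (2 of 20): B4=F, B9=F
Answer: 2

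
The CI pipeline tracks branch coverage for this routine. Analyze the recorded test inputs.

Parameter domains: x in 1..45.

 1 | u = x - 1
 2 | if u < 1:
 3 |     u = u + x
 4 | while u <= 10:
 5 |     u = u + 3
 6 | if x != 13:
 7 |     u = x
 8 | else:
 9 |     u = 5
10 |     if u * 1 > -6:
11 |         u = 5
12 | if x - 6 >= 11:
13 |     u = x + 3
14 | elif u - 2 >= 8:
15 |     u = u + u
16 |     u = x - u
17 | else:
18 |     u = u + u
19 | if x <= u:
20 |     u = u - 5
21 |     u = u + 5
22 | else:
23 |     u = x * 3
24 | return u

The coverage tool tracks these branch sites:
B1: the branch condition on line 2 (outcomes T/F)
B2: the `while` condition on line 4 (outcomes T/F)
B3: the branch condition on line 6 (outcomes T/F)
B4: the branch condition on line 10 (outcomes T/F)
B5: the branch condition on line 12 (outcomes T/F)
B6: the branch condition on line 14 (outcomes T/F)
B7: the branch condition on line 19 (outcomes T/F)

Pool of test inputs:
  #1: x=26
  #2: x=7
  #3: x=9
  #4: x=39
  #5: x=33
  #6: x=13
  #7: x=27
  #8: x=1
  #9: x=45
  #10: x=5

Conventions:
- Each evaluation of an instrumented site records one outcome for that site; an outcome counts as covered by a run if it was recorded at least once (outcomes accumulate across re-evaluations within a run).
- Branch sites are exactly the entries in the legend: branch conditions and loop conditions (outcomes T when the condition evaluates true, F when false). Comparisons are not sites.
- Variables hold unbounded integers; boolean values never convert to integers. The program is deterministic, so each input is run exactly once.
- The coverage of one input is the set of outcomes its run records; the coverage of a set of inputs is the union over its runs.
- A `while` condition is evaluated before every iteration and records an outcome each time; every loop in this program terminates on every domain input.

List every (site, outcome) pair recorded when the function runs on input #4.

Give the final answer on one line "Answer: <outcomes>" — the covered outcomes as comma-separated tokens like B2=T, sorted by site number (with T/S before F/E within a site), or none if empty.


Running input #4 (x=39), event by event:
  B1->F, B2->F, B3->T, B5->T, B7->T
as a set, this run covers: B1=F, B2=F, B3=T, B5=T, B7=T
Answer: B1=F, B2=F, B3=T, B5=T, B7=T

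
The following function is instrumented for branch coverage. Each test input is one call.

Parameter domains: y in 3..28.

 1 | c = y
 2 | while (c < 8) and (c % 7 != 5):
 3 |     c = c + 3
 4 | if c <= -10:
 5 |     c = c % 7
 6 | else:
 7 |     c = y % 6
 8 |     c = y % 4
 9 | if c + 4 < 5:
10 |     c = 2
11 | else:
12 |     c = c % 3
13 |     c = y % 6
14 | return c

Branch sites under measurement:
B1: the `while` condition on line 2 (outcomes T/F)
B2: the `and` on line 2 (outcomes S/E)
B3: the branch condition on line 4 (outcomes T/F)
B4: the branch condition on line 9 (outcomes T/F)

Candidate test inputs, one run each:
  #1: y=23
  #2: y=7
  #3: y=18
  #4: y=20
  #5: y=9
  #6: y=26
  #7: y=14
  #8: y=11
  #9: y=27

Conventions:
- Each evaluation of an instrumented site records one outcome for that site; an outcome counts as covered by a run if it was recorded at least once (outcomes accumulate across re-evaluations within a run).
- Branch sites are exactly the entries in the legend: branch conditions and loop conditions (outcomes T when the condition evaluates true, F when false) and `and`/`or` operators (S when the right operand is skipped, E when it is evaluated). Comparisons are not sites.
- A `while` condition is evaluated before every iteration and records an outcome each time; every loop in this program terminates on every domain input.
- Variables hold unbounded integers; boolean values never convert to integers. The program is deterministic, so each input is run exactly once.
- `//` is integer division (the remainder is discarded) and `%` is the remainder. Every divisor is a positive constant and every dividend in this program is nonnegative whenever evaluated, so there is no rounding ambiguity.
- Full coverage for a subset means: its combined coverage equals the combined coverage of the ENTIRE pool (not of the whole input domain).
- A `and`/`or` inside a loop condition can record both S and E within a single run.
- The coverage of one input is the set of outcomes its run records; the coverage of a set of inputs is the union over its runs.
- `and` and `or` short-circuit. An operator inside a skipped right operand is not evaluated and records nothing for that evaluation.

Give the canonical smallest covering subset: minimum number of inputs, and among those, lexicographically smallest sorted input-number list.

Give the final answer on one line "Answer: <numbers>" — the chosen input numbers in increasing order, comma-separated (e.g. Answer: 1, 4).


run #1 (y=23) runs B2->S, B1->F, B3->F, B4->F; records B1=F, B2=S, B3=F, B4=F
run #2 (y=7) runs B2->E, B1->T, B2->S, B1->F, B3->F, B4->F; records B1=T, B1=F, B2=S, B2=E, B3=F, B4=F
run #3 (y=18) runs B2->S, B1->F, B3->F, B4->F; records B1=F, B2=S, B3=F, B4=F
run #4 (y=20) runs B2->S, B1->F, B3->F, B4->T; records B1=F, B2=S, B3=F, B4=T
run #5 (y=9) runs B2->S, B1->F, B3->F, B4->F; records B1=F, B2=S, B3=F, B4=F
run #6 (y=26) runs B2->S, B1->F, B3->F, B4->F; records B1=F, B2=S, B3=F, B4=F
run #7 (y=14) runs B2->S, B1->F, B3->F, B4->F; records B1=F, B2=S, B3=F, B4=F
run #8 (y=11) runs B2->S, B1->F, B3->F, B4->F; records B1=F, B2=S, B3=F, B4=F
run #9 (y=27) runs B2->S, B1->F, B3->F, B4->F; records B1=F, B2=S, B3=F, B4=F
together the pool reaches 7 outcomes: B1=T, B1=F, B2=S, B2=E, B3=F, B4=T, B4=F
checked all size-1 subsets: none covers 7 outcomes (max 6/7)
inputs {2, 4} (size 2) cover everything; no size-2 subset with a lexicographically smaller index list covers all 7
Answer: 2, 4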